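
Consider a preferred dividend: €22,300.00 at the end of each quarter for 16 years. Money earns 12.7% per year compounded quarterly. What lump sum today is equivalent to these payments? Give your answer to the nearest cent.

This is an ordinary annuity: 64 payments of €22,300.00 at the end of each quarter.
Periodic rate r = 0.127/4 per quarter; n is counted in quarters.
PV = PMT × [(1 − (1+r)^−n)/r] = 22,300 × [1 − (1+r)^−64] / r = €607,346.68

€607,346.68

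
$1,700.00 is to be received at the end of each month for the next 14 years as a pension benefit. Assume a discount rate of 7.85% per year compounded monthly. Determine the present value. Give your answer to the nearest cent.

$172,971.52

This is an ordinary annuity: 168 payments of $1,700.00 at the end of each month.
Periodic rate r = 0.0785/12 per month; n is counted in months.
PV = PMT × [(1 − (1+r)^−n)/r] = 1,700 × [1 − (1+r)^−168] / r = $172,971.52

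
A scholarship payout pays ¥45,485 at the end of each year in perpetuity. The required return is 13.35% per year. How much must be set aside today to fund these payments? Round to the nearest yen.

¥340,712

Periodic rate r = 0.1335 per year.
Level perpetuity: PV = PMT / r = 45,485 / (0.1335) = ¥340,712.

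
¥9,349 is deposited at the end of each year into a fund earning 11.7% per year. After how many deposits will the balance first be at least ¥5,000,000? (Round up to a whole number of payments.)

38 payments

Periodic rate r = 0.117 per year.
Ordinary annuity FV: 5,000,000 = 9,349 × [((1+r)^n − 1)/r].
(1+r)^n = 1 + 5,000,000 × r / 9,349, so n = ln(1 + 5,000,000·r/9,349) / ln(1+r) = 37.53.
Round up to a whole number of payments: n = 38.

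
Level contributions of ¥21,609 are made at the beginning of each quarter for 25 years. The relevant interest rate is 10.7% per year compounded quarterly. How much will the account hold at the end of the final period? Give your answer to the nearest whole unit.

¥10,791,665

This is an annuity due: 100 deposits of ¥21,609 at the beginning of each quarter.
Periodic rate r = 0.107/4 per quarter; n is counted in quarters.
FV = PMT × [((1+r)^n − 1)/r] × (1+r) = 21,609 × [(1+r)^100 − 1] / r × (1+r) = ¥10,791,665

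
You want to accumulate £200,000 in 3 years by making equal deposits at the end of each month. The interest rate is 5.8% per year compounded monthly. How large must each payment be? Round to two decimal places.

Level ordinary annuity; solve FV = PMT × [((1+r)^n − 1)/r] for PMT.
Periodic rate r = 0.058/12 per month; n is counted in months.
With n = 36: PMT = 200,000 / ([((1+r)^n − 1)/r]) = £5,099.61

£5,099.61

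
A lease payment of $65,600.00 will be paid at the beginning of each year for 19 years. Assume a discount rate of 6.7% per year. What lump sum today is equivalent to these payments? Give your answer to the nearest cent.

$740,006.56

This is an annuity due: 19 payments of $65,600.00 at the beginning of each year.
Periodic rate r = 0.067 per year.
PV = PMT × [(1 − (1+r)^−n)/r] × (1+r) = 65,600 × [1 − (1+r)^−19] / r × (1+r) = $740,006.56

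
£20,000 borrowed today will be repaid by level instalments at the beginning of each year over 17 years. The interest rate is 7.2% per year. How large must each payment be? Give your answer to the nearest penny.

Level annuity due; solve PV = PMT × [(1 − (1+r)^−n)/r] × (1+r) for PMT.
Periodic rate r = 0.072 per year.
With n = 17: PMT = 20,000 / ([(1 − (1+r)^−n)/r] × (1+r)) = £1,937.47

£1,937.47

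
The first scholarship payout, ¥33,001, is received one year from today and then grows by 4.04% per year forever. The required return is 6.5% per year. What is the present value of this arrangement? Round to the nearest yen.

Periodic rate r = 0.065 per year.
Growing perpetuity (Gordon): PV = PMT₁ / (r − g) = 33,001 / (r − 0.0404) = ¥1,341,504.

¥1,341,504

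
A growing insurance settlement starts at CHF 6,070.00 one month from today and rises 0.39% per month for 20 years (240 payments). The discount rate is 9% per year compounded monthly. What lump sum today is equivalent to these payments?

CHF 971,973.26

Periodic rate r = 0.09/12 per month; n is counted in months.
Growing ordinary annuity: PV = PMT₁ × [1 − ((1+g)/(1+r))^n] / (r − g) = 6,070 × [1 − ((1+0.0039)/(1+r))^240] / (r − 0.0039) = CHF 971,973.26.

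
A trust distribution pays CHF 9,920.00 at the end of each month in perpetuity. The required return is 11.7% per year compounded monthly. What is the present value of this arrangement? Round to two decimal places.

CHF 1,017,435.90

Periodic rate r = 0.117/12 per month.
Level perpetuity: PV = PMT / r = 9,920 / (0.117/12) = CHF 1,017,435.90.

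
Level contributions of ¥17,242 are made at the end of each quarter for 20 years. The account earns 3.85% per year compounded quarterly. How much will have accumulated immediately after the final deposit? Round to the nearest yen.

This is an ordinary annuity: 80 deposits of ¥17,242 at the end of each quarter.
Periodic rate r = 0.0385/4 per quarter; n is counted in quarters.
FV = PMT × [((1+r)^n − 1)/r] = 17,242 × [(1+r)^80 − 1] / r = ¥2,063,359

¥2,063,359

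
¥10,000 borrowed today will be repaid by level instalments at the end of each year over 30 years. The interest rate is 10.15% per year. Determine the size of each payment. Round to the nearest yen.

Level ordinary annuity; solve PV = PMT × [(1 − (1+r)^−n)/r] for PMT.
Periodic rate r = 0.1015 per year.
With n = 30: PMT = 10,000 / ([(1 − (1+r)^−n)/r]) = ¥1,074

¥1,074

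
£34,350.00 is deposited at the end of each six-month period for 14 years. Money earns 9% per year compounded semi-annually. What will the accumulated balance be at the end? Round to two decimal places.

This is an ordinary annuity: 28 deposits of £34,350.00 at the end of each six-month period.
Periodic rate r = 0.09/2 per half-year; n is counted in half-years.
FV = PMT × [((1+r)^n − 1)/r] = 34,350 × [(1+r)^28 − 1] / r = £1,854,670.99

£1,854,670.99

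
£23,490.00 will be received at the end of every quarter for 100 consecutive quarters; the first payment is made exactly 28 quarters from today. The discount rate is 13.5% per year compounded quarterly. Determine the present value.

£273,770.62

Ordinary annuity of 100 payments, first payment at period 28.
Periodic rate r = 0.135/4 per quarter; n is counted in quarters.
The ordinary-annuity PV formula values the stream one period before the first payment (period 27); discount that back 27 periods:
PV₀ = 23,490 × [1 − (1+r)^−100] / r × (1+r)^−27 = £273,770.62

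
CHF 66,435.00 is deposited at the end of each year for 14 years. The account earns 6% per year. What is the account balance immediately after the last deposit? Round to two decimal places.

This is an ordinary annuity: 14 deposits of CHF 66,435.00 at the end of each year.
Periodic rate r = 0.06 per year.
FV = PMT × [((1+r)^n − 1)/r] = 66,435 × [(1+r)^14 − 1] / r = CHF 1,396,135.91

CHF 1,396,135.91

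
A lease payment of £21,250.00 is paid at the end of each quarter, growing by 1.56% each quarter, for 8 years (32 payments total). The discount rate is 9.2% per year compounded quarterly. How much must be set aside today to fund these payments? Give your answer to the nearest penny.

Periodic rate r = 0.092/4 per quarter; n is counted in quarters.
Growing ordinary annuity: PV = PMT₁ × [1 − ((1+g)/(1+r))^n] / (r − g) = 21,250 × [1 − ((1+0.0156)/(1+r))^32] / (r − 0.0156) = £595,302.82.

£595,302.82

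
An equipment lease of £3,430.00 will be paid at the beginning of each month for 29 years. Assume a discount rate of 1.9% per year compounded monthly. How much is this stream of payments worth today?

£918,617.52

This is an annuity due: 348 payments of £3,430.00 at the beginning of each month.
Periodic rate r = 0.019/12 per month; n is counted in months.
PV = PMT × [(1 − (1+r)^−n)/r] × (1+r) = 3,430 × [1 − (1+r)^−348] / r × (1+r) = £918,617.52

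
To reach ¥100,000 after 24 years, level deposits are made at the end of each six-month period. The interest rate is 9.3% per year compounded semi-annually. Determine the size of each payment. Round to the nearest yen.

¥592

Level ordinary annuity; solve FV = PMT × [((1+r)^n − 1)/r] for PMT.
Periodic rate r = 0.093/2 per half-year; n is counted in half-years.
With n = 48: PMT = 100,000 / ([((1+r)^n − 1)/r]) = ¥592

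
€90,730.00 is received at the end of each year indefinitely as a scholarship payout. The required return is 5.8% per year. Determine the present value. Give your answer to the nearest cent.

Periodic rate r = 0.058 per year.
Level perpetuity: PV = PMT / r = 90,730 / (0.058) = €1,564,310.34.

€1,564,310.34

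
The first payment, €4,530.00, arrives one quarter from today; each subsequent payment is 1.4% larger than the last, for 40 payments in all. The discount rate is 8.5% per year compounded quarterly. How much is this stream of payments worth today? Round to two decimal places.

Periodic rate r = 0.085/4 per quarter; n is counted in quarters.
Growing ordinary annuity: PV = PMT₁ × [1 − ((1+g)/(1+r))^n] / (r − g) = 4,530 × [1 − ((1+0.014)/(1+r))^40] / (r − 0.014) = €154,938.22.

€154,938.22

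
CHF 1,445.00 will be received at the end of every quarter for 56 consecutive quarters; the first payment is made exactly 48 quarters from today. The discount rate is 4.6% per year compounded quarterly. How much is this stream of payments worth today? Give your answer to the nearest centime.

CHF 34,715.49

Ordinary annuity of 56 payments, first payment at period 48.
Periodic rate r = 0.046/4 per quarter; n is counted in quarters.
The ordinary-annuity PV formula values the stream one period before the first payment (period 47); discount that back 47 periods:
PV₀ = 1,445 × [1 − (1+r)^−56] / r × (1+r)^−47 = CHF 34,715.49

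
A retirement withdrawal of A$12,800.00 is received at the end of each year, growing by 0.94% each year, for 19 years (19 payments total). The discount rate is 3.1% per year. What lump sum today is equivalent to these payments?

A$196,274.15

Periodic rate r = 0.031 per year.
Growing ordinary annuity: PV = PMT₁ × [1 − ((1+g)/(1+r))^n] / (r − g) = 12,800 × [1 − ((1+0.0094)/(1+r))^19] / (r − 0.0094) = A$196,274.15.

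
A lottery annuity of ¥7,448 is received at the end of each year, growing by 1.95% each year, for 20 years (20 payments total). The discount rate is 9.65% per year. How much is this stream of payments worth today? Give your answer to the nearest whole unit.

Periodic rate r = 0.0965 per year.
Growing ordinary annuity: PV = PMT₁ × [1 − ((1+g)/(1+r))^n] / (r − g) = 7,448 × [1 − ((1+0.0195)/(1+r))^20] / (r − 0.0195) = ¥74,179.

¥74,179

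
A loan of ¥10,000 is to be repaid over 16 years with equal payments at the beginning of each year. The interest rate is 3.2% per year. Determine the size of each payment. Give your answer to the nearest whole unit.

Level annuity due; solve PV = PMT × [(1 − (1+r)^−n)/r] × (1+r) for PMT.
Periodic rate r = 0.032 per year.
With n = 16: PMT = 10,000 / ([(1 − (1+r)^−n)/r] × (1+r)) = ¥783

¥783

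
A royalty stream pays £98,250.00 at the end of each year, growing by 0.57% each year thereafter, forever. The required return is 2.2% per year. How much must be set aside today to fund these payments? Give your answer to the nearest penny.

£6,027,607.36

Periodic rate r = 0.022 per year.
Growing perpetuity (Gordon): PV = PMT₁ / (r − g) = 98,250 / (r − 0.0057) = £6,027,607.36.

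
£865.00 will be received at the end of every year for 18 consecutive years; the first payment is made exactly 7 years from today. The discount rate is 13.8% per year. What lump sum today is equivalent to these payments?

£2,604.26

Ordinary annuity of 18 payments, first payment at period 7.
Periodic rate r = 0.138 per year.
The ordinary-annuity PV formula values the stream one period before the first payment (period 6); discount that back 6 periods:
PV₀ = 865 × [1 − (1+r)^−18] / r × (1+r)^−6 = £2,604.26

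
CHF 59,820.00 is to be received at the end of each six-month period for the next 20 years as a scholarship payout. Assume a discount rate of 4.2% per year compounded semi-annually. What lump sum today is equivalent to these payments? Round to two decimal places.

This is an ordinary annuity: 40 payments of CHF 59,820.00 at the end of each six-month period.
Periodic rate r = 0.042/2 per half-year; n is counted in half-years.
PV = PMT × [(1 − (1+r)^−n)/r] = 59,820 × [1 − (1+r)^−40] / r = CHF 1,608,069.54

CHF 1,608,069.54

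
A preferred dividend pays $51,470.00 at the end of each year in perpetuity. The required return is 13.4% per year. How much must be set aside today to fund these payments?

$384,104.48

Periodic rate r = 0.134 per year.
Level perpetuity: PV = PMT / r = 51,470 / (0.134) = $384,104.48.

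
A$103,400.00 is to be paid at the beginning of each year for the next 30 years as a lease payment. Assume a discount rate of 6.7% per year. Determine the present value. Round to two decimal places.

A$1,411,353.43

This is an annuity due: 30 payments of A$103,400.00 at the beginning of each year.
Periodic rate r = 0.067 per year.
PV = PMT × [(1 − (1+r)^−n)/r] × (1+r) = 103,400 × [1 − (1+r)^−30] / r × (1+r) = A$1,411,353.43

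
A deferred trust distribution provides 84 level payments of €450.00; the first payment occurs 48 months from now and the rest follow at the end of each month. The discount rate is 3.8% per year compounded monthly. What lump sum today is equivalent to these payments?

€28,567.71

Ordinary annuity of 84 payments, first payment at period 48.
Periodic rate r = 0.038/12 per month; n is counted in months.
The ordinary-annuity PV formula values the stream one period before the first payment (period 47); discount that back 47 periods:
PV₀ = 450 × [1 − (1+r)^−84] / r × (1+r)^−47 = €28,567.71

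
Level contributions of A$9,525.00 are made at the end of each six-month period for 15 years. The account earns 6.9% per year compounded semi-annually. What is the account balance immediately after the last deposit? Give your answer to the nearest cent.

This is an ordinary annuity: 30 deposits of A$9,525.00 at the end of each six-month period.
Periodic rate r = 0.069/2 per half-year; n is counted in half-years.
FV = PMT × [((1+r)^n − 1)/r] = 9,525 × [(1+r)^30 − 1] / r = A$487,679.78

A$487,679.78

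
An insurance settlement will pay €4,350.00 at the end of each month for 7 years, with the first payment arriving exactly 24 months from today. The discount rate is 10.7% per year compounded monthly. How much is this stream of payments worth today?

Ordinary annuity of 84 payments, first payment at period 24.
Periodic rate r = 0.107/12 per month; n is counted in months.
The ordinary-annuity PV formula values the stream one period before the first payment (period 23); discount that back 23 periods:
PV₀ = 4,350 × [1 − (1+r)^−84] / r × (1+r)^−23 = €209,055.14

€209,055.14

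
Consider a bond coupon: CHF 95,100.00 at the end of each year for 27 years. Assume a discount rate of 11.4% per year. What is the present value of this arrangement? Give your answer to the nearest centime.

This is an ordinary annuity: 27 payments of CHF 95,100.00 at the end of each year.
Periodic rate r = 0.114 per year.
PV = PMT × [(1 − (1+r)^−n)/r] = 95,100 × [1 − (1+r)^−27] / r = CHF 788,985.85

CHF 788,985.85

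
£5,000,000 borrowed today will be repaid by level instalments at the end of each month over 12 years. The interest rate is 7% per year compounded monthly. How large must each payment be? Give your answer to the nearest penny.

Level ordinary annuity; solve PV = PMT × [(1 − (1+r)^−n)/r] for PMT.
Periodic rate r = 0.07/12 per month; n is counted in months.
With n = 144: PMT = 5,000,000 / ([(1 − (1+r)^−n)/r]) = £51,419.05

£51,419.05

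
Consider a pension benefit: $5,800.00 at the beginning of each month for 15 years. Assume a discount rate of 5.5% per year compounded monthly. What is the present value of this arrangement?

This is an annuity due: 180 payments of $5,800.00 at the beginning of each month.
Periodic rate r = 0.055/12 per month; n is counted in months.
PV = PMT × [(1 − (1+r)^−n)/r] × (1+r) = 5,800 × [1 − (1+r)^−180] / r × (1+r) = $713,095.25

$713,095.25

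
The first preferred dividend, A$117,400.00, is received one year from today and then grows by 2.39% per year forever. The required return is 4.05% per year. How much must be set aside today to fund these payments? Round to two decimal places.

Periodic rate r = 0.0405 per year.
Growing perpetuity (Gordon): PV = PMT₁ / (r − g) = 117,400 / (r − 0.0239) = A$7,072,289.16.

A$7,072,289.16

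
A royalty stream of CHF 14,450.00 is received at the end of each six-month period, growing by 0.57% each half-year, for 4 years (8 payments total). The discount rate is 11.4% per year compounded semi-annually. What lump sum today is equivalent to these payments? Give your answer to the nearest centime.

Periodic rate r = 0.114/2 per half-year; n is counted in half-years.
Growing ordinary annuity: PV = PMT₁ × [1 − ((1+g)/(1+r))^n] / (r − g) = 14,450 × [1 − ((1+0.0057)/(1+r))^8] / (r − 0.0057) = CHF 92,486.41.

CHF 92,486.41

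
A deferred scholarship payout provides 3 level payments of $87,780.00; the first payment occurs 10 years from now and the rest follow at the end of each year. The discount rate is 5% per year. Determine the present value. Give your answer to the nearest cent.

$154,091.64

Ordinary annuity of 3 payments, first payment at period 10.
Periodic rate r = 0.05 per year.
The ordinary-annuity PV formula values the stream one period before the first payment (period 9); discount that back 9 periods:
PV₀ = 87,780 × [1 − (1+r)^−3] / r × (1+r)^−9 = $154,091.64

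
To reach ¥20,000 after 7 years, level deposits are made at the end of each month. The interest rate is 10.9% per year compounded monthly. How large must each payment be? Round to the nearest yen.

¥160

Level ordinary annuity; solve FV = PMT × [((1+r)^n − 1)/r] for PMT.
Periodic rate r = 0.109/12 per month; n is counted in months.
With n = 84: PMT = 20,000 / ([((1+r)^n − 1)/r]) = ¥160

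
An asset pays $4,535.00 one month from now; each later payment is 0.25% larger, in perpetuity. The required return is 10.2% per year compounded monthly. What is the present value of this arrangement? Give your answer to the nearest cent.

$755,833.33

Periodic rate r = 0.102/12 per month.
Growing perpetuity (Gordon): PV = PMT₁ / (r − g) = 4,535 / (r − 0.0025) = $755,833.33.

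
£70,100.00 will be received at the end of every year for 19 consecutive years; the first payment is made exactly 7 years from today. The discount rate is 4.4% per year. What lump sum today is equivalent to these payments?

£687,504.11

Ordinary annuity of 19 payments, first payment at period 7.
Periodic rate r = 0.044 per year.
The ordinary-annuity PV formula values the stream one period before the first payment (period 6); discount that back 6 periods:
PV₀ = 70,100 × [1 − (1+r)^−19] / r × (1+r)^−6 = £687,504.11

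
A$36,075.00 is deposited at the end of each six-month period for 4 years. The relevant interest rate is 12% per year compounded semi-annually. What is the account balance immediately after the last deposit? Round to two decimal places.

This is an ordinary annuity: 8 deposits of A$36,075.00 at the end of each six-month period.
Periodic rate r = 0.12/2 per half-year; n is counted in half-years.
FV = PMT × [((1+r)^n − 1)/r] = 36,075 × [(1+r)^8 − 1] / r = A$357,051.15

A$357,051.15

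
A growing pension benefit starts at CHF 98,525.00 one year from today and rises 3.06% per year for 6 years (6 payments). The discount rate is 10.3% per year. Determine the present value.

CHF 455,327.58

Periodic rate r = 0.103 per year.
Growing ordinary annuity: PV = PMT₁ × [1 − ((1+g)/(1+r))^n] / (r − g) = 98,525 × [1 − ((1+0.0306)/(1+r))^6] / (r − 0.0306) = CHF 455,327.58.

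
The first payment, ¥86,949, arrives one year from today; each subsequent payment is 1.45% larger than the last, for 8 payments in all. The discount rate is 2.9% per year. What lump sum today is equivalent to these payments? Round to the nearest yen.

Periodic rate r = 0.029 per year.
Growing ordinary annuity: PV = PMT₁ × [1 − ((1+g)/(1+r))^n] / (r − g) = 86,949 × [1 − ((1+0.0145)/(1+r))^8] / (r − 0.0145) = ¥643,572.

¥643,572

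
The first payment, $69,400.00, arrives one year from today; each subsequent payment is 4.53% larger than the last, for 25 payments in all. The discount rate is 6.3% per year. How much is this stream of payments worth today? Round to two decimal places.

$1,344,117.96

Periodic rate r = 0.063 per year.
Growing ordinary annuity: PV = PMT₁ × [1 − ((1+g)/(1+r))^n] / (r − g) = 69,400 × [1 − ((1+0.0453)/(1+r))^25] / (r − 0.0453) = $1,344,117.96.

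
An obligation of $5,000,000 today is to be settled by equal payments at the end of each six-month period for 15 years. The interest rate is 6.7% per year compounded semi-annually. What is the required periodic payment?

$266,771.65

Level ordinary annuity; solve PV = PMT × [(1 − (1+r)^−n)/r] for PMT.
Periodic rate r = 0.067/2 per half-year; n is counted in half-years.
With n = 30: PMT = 5,000,000 / ([(1 − (1+r)^−n)/r]) = $266,771.65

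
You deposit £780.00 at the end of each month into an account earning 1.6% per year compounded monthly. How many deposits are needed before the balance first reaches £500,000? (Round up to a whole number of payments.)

464 payments

Periodic rate r = 0.016/12 per month; n is counted in months.
Ordinary annuity FV: 500,000 = 780 × [((1+r)^n − 1)/r].
(1+r)^n = 1 + 500,000 × r / 780, so n = ln(1 + 500,000·r/780) / ln(1+r) = 463.60.
Round up to a whole number of payments: n = 464.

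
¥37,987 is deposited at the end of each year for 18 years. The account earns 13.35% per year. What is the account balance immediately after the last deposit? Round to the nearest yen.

¥2,430,274

This is an ordinary annuity: 18 deposits of ¥37,987 at the end of each year.
Periodic rate r = 0.1335 per year.
FV = PMT × [((1+r)^n − 1)/r] = 37,987 × [(1+r)^18 − 1] / r = ¥2,430,274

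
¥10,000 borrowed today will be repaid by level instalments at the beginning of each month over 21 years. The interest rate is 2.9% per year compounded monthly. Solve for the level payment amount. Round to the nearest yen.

¥53

Level annuity due; solve PV = PMT × [(1 − (1+r)^−n)/r] × (1+r) for PMT.
Periodic rate r = 0.029/12 per month; n is counted in months.
With n = 252: PMT = 10,000 / ([(1 − (1+r)^−n)/r] × (1+r)) = ¥53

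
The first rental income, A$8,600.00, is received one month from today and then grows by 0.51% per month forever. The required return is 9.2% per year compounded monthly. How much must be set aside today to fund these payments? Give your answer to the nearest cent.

Periodic rate r = 0.092/12 per month.
Growing perpetuity (Gordon): PV = PMT₁ / (r − g) = 8,600 / (r − 0.0051) = A$3,350,649.35.

A$3,350,649.35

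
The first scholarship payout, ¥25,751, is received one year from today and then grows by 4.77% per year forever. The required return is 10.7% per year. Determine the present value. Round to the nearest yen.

¥434,250

Periodic rate r = 0.107 per year.
Growing perpetuity (Gordon): PV = PMT₁ / (r − g) = 25,751 / (r − 0.0477) = ¥434,250.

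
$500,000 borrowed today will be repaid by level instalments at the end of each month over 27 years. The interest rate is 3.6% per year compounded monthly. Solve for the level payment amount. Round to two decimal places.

$2,414.98

Level ordinary annuity; solve PV = PMT × [(1 − (1+r)^−n)/r] for PMT.
Periodic rate r = 0.036/12 per month; n is counted in months.
With n = 324: PMT = 500,000 / ([(1 − (1+r)^−n)/r]) = $2,414.98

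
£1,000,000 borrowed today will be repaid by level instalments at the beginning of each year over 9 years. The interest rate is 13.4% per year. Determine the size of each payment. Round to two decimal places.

£174,405.42

Level annuity due; solve PV = PMT × [(1 − (1+r)^−n)/r] × (1+r) for PMT.
Periodic rate r = 0.134 per year.
With n = 9: PMT = 1,000,000 / ([(1 − (1+r)^−n)/r] × (1+r)) = £174,405.42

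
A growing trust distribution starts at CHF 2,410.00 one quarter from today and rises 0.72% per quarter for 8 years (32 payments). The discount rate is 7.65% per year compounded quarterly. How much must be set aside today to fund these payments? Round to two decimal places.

Periodic rate r = 0.0765/4 per quarter; n is counted in quarters.
Growing ordinary annuity: PV = PMT₁ × [1 − ((1+g)/(1+r))^n] / (r − g) = 2,410 × [1 − ((1+0.0072)/(1+r))^32] / (r − 0.0072) = CHF 63,426.27.

CHF 63,426.27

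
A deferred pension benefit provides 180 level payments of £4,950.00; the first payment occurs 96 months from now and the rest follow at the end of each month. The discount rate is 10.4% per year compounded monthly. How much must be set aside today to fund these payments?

Ordinary annuity of 180 payments, first payment at period 96.
Periodic rate r = 0.104/12 per month; n is counted in months.
The ordinary-annuity PV formula values the stream one period before the first payment (period 95); discount that back 95 periods:
PV₀ = 4,950 × [1 − (1+r)^−180] / r × (1+r)^−95 = £198,379.57

£198,379.57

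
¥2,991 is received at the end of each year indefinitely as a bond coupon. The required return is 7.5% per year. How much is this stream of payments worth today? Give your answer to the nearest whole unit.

¥39,880

Periodic rate r = 0.075 per year.
Level perpetuity: PV = PMT / r = 2,991 / (0.075) = ¥39,880.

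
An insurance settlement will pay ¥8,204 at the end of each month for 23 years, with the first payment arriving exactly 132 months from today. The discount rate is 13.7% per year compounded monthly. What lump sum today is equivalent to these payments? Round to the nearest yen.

¥155,343

Ordinary annuity of 276 payments, first payment at period 132.
Periodic rate r = 0.137/12 per month; n is counted in months.
The ordinary-annuity PV formula values the stream one period before the first payment (period 131); discount that back 131 periods:
PV₀ = 8,204 × [1 − (1+r)^−276] / r × (1+r)^−131 = ¥155,343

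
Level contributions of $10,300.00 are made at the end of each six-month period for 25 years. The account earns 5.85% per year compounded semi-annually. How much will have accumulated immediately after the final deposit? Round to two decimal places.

This is an ordinary annuity: 50 deposits of $10,300.00 at the end of each six-month period.
Periodic rate r = 0.0585/2 per half-year; n is counted in half-years.
FV = PMT × [((1+r)^n − 1)/r] = 10,300 × [(1+r)^50 − 1] / r = $1,136,384.84

$1,136,384.84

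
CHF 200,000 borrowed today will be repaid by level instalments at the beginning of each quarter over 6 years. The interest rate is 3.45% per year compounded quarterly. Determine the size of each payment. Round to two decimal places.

Level annuity due; solve PV = PMT × [(1 − (1+r)^−n)/r] × (1+r) for PMT.
Periodic rate r = 0.0345/4 per quarter; n is counted in quarters.
With n = 24: PMT = 200,000 / ([(1 − (1+r)^−n)/r] × (1+r)) = CHF 9,182.13

CHF 9,182.13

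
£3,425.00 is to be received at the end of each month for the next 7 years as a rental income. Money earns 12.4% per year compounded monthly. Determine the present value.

£191,690.33

This is an ordinary annuity: 84 payments of £3,425.00 at the end of each month.
Periodic rate r = 0.124/12 per month; n is counted in months.
PV = PMT × [(1 − (1+r)^−n)/r] = 3,425 × [1 − (1+r)^−84] / r = £191,690.33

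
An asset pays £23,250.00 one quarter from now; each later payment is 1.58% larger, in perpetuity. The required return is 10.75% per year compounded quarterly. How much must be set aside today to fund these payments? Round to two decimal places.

Periodic rate r = 0.1075/4 per quarter.
Growing perpetuity (Gordon): PV = PMT₁ / (r − g) = 23,250 / (r − 0.0158) = £2,099,322.80.

£2,099,322.80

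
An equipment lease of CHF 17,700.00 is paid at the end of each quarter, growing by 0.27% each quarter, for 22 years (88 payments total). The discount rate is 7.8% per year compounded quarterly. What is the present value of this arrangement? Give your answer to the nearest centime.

Periodic rate r = 0.078/4 per quarter; n is counted in quarters.
Growing ordinary annuity: PV = PMT₁ × [1 − ((1+g)/(1+r))^n] / (r − g) = 17,700 × [1 − ((1+0.0027)/(1+r))^88] / (r − 0.0027) = CHF 809,432.49.

CHF 809,432.49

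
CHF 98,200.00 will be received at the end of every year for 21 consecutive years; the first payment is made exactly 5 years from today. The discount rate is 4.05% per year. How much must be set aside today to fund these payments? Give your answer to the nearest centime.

CHF 1,169,976.78

Ordinary annuity of 21 payments, first payment at period 5.
Periodic rate r = 0.0405 per year.
The ordinary-annuity PV formula values the stream one period before the first payment (period 4); discount that back 4 periods:
PV₀ = 98,200 × [1 − (1+r)^−21] / r × (1+r)^−4 = CHF 1,169,976.78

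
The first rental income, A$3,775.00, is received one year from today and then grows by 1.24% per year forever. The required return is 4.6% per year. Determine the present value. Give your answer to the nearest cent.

Periodic rate r = 0.046 per year.
Growing perpetuity (Gordon): PV = PMT₁ / (r − g) = 3,775 / (r − 0.0124) = A$112,351.19.

A$112,351.19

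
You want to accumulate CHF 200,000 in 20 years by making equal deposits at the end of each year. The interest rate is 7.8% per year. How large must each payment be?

CHF 4,468.21

Level ordinary annuity; solve FV = PMT × [((1+r)^n − 1)/r] for PMT.
Periodic rate r = 0.078 per year.
With n = 20: PMT = 200,000 / ([((1+r)^n − 1)/r]) = CHF 4,468.21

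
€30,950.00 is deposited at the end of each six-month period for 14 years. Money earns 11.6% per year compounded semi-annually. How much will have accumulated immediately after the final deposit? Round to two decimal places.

€2,053,587.37

This is an ordinary annuity: 28 deposits of €30,950.00 at the end of each six-month period.
Periodic rate r = 0.116/2 per half-year; n is counted in half-years.
FV = PMT × [((1+r)^n − 1)/r] = 30,950 × [(1+r)^28 − 1] / r = €2,053,587.37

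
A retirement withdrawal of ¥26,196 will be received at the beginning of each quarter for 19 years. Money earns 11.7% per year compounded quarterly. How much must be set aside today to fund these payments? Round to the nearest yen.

¥818,737

This is an annuity due: 76 payments of ¥26,196 at the beginning of each quarter.
Periodic rate r = 0.117/4 per quarter; n is counted in quarters.
PV = PMT × [(1 − (1+r)^−n)/r] × (1+r) = 26,196 × [1 − (1+r)^−76] / r × (1+r) = ¥818,737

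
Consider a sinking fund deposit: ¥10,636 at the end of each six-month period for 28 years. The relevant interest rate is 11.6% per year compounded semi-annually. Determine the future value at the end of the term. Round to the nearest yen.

This is an ordinary annuity: 56 deposits of ¥10,636 at the end of each six-month period.
Periodic rate r = 0.116/2 per half-year; n is counted in half-years.
FV = PMT × [((1+r)^n − 1)/r] = 10,636 × [(1+r)^56 − 1] / r = ¥4,127,320

¥4,127,320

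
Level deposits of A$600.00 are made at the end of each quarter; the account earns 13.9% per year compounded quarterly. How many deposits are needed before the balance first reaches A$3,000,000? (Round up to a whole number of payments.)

152 payments

Periodic rate r = 0.139/4 per quarter; n is counted in quarters.
Ordinary annuity FV: 3,000,000 = 600 × [((1+r)^n − 1)/r].
(1+r)^n = 1 + 3,000,000 × r / 600, so n = ln(1 + 3,000,000·r/600) / ln(1+r) = 151.15.
Round up to a whole number of payments: n = 152.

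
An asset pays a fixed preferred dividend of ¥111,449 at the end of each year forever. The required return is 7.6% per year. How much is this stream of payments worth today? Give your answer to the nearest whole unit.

Periodic rate r = 0.076 per year.
Level perpetuity: PV = PMT / r = 111,449 / (0.076) = ¥1,466,434.

¥1,466,434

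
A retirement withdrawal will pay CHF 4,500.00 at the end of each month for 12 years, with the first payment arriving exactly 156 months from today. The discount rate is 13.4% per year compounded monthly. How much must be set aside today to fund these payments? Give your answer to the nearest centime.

CHF 57,507.24

Ordinary annuity of 144 payments, first payment at period 156.
Periodic rate r = 0.134/12 per month; n is counted in months.
The ordinary-annuity PV formula values the stream one period before the first payment (period 155); discount that back 155 periods:
PV₀ = 4,500 × [1 − (1+r)^−144] / r × (1+r)^−155 = CHF 57,507.24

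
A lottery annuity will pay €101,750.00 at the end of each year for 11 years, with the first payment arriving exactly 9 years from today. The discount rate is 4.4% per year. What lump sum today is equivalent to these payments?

€618,213.85

Ordinary annuity of 11 payments, first payment at period 9.
Periodic rate r = 0.044 per year.
The ordinary-annuity PV formula values the stream one period before the first payment (period 8); discount that back 8 periods:
PV₀ = 101,750 × [1 − (1+r)^−11] / r × (1+r)^−8 = €618,213.85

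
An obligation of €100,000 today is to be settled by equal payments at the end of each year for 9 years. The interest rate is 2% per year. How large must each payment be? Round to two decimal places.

€12,251.54

Level ordinary annuity; solve PV = PMT × [(1 − (1+r)^−n)/r] for PMT.
Periodic rate r = 0.02 per year.
With n = 9: PMT = 100,000 / ([(1 − (1+r)^−n)/r]) = €12,251.54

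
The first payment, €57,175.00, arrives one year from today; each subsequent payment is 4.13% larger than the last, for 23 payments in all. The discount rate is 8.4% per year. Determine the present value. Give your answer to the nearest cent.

€807,680.78

Periodic rate r = 0.084 per year.
Growing ordinary annuity: PV = PMT₁ × [1 − ((1+g)/(1+r))^n] / (r − g) = 57,175 × [1 − ((1+0.0413)/(1+r))^23] / (r − 0.0413) = €807,680.78.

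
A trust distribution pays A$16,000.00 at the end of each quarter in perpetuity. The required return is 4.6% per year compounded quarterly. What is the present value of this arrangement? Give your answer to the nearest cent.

A$1,391,304.35

Periodic rate r = 0.046/4 per quarter.
Level perpetuity: PV = PMT / r = 16,000 / (0.046/4) = A$1,391,304.35.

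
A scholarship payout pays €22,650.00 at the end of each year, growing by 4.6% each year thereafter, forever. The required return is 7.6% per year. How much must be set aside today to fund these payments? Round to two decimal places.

Periodic rate r = 0.076 per year.
Growing perpetuity (Gordon): PV = PMT₁ / (r − g) = 22,650 / (r − 0.046) = €755,000.00.

€755,000.00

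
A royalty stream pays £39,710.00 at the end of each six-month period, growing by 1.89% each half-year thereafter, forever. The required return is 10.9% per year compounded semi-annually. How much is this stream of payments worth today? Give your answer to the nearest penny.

Periodic rate r = 0.109/2 per half-year.
Growing perpetuity (Gordon): PV = PMT₁ / (r − g) = 39,710 / (r − 0.0189) = £1,115,449.44.

£1,115,449.44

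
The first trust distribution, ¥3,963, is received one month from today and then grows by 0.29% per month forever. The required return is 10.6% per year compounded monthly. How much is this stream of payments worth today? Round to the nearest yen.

Periodic rate r = 0.106/12 per month.
Growing perpetuity (Gordon): PV = PMT₁ / (r − g) = 3,963 / (r − 0.0029) = ¥667,921.

¥667,921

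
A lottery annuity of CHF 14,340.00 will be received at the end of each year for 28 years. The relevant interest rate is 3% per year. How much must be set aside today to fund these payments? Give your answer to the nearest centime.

This is an ordinary annuity: 28 payments of CHF 14,340.00 at the end of each year.
Periodic rate r = 0.03 per year.
PV = PMT × [(1 − (1+r)^−n)/r] = 14,340 × [1 − (1+r)^−28] / r = CHF 269,077.31

CHF 269,077.31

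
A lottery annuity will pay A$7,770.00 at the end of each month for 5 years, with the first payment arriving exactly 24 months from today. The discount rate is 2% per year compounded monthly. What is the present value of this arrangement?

A$426,638.95

Ordinary annuity of 60 payments, first payment at period 24.
Periodic rate r = 0.02/12 per month; n is counted in months.
The ordinary-annuity PV formula values the stream one period before the first payment (period 23); discount that back 23 periods:
PV₀ = 7,770 × [1 − (1+r)^−60] / r × (1+r)^−23 = A$426,638.95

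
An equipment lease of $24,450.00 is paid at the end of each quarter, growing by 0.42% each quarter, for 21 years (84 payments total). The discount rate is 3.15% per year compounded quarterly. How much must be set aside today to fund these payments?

$1,757,987.52

Periodic rate r = 0.0315/4 per quarter; n is counted in quarters.
Growing ordinary annuity: PV = PMT₁ × [1 − ((1+g)/(1+r))^n] / (r − g) = 24,450 × [1 − ((1+0.0042)/(1+r))^84] / (r − 0.0042) = $1,757,987.52.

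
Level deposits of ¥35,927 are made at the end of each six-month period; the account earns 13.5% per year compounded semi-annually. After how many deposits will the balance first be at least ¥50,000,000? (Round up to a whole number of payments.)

70 payments

Periodic rate r = 0.135/2 per half-year; n is counted in half-years.
Ordinary annuity FV: 50,000,000 = 35,927 × [((1+r)^n − 1)/r].
(1+r)^n = 1 + 50,000,000 × r / 35,927, so n = ln(1 + 50,000,000·r/35,927) / ln(1+r) = 69.71.
Round up to a whole number of payments: n = 70.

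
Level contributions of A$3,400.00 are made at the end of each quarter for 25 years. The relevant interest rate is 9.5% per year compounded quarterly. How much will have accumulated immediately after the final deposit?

This is an ordinary annuity: 100 deposits of A$3,400.00 at the end of each quarter.
Periodic rate r = 0.095/4 per quarter; n is counted in quarters.
FV = PMT × [((1+r)^n − 1)/r] = 3,400 × [(1+r)^100 − 1] / r = A$1,353,790.33

A$1,353,790.33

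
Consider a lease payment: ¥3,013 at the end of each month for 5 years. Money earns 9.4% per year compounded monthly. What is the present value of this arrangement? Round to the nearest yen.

¥143,798

This is an ordinary annuity: 60 payments of ¥3,013 at the end of each month.
Periodic rate r = 0.094/12 per month; n is counted in months.
PV = PMT × [(1 − (1+r)^−n)/r] = 3,013 × [1 − (1+r)^−60] / r = ¥143,798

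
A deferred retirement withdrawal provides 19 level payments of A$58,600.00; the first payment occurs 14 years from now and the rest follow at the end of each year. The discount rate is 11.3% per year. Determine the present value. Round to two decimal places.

A$112,073.81

Ordinary annuity of 19 payments, first payment at period 14.
Periodic rate r = 0.113 per year.
The ordinary-annuity PV formula values the stream one period before the first payment (period 13); discount that back 13 periods:
PV₀ = 58,600 × [1 − (1+r)^−19] / r × (1+r)^−13 = A$112,073.81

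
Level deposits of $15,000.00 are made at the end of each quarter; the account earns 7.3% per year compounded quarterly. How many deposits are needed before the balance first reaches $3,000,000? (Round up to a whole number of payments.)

Periodic rate r = 0.073/4 per quarter; n is counted in quarters.
Ordinary annuity FV: 3,000,000 = 15,000 × [((1+r)^n − 1)/r].
(1+r)^n = 1 + 3,000,000 × r / 15,000, so n = ln(1 + 3,000,000·r/15,000) / ln(1+r) = 84.98.
Round up to a whole number of payments: n = 85.

85 payments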